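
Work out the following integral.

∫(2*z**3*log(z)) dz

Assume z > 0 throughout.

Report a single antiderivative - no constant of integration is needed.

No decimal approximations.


Answer: z**4*log(z)/2 - z**4/8.


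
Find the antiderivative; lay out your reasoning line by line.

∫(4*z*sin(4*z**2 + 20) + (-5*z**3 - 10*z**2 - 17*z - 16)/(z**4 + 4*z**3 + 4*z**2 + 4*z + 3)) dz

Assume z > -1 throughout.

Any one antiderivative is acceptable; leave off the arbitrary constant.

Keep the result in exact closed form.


Step 1. Rewrite: now ∫(4*z*sin(4*z**2 + 20)) dz + ∫((-5*z**3 - 10*z**2 - 17*z - 16)/(z**4 + 4*z**3 + 4*z**2 + 4*z + 3)) dz.
Step 2. Decompose ∫((-5*z**3 - 10*z**2 - 17*z - 16)/(z**4 + 4*z**3 + 4*z**2 + 4*z + 3)) dz by partial fractions, (-5*z**3 - 10*z**2 - 17*z - 16)/(z**4 + 4*z**3 + 4*z**2 + 4*z + 3) = -3/(z**2 + 1) - 4/(z + 3) - 1/(z + 1): now ∫(4*z*sin(4*z**2 + 20)) dz + ∫(-1/(z + 1)) dz + ∫(-4/(z + 3)) dz + ∫(-3/(z**2 + 1)) dz.
Step 3. Evaluate the standard form [assuming z > -1]: now -log(z + 1) + ∫(4*z*sin(4*z**2 + 20)) dz + ∫(-4/(z + 3)) dz + ∫(-3/(z**2 + 1)) dz.
Step 4. Evaluate the standard form [assuming z > -3]: now -log(z + 1) - 4*log(z + 3) + ∫(4*z*sin(4*z**2 + 20)) dz + ∫(-3/(z**2 + 1)) dz.
Step 5. Evaluate the standard form: now -log(z + 1) - 4*log(z + 3) - 3*atan(z) + ∫(4*z*sin(4*z**2 + 20)) dz.
Step 6. Substitute u = z**2 + 5, turning ∫(4*z*sin(4*z**2 + 20)) dz into ∫(2*sin(4*u)) du: now -log(z + 1) - 4*log(z + 3) - 3*atan(z) + ∫(2*sin(4*u)) du.
Step 7. Evaluate the standard form: now -log(z + 1) - 4*log(z + 3) - cos(4*u)/2 - 3*atan(z).
Step 8. Substitute back u = z**2 + 5: now -log(z + 1) - 4*log(z + 3) - cos(4*z**2 + 20)/2 - 3*atan(z).
Answer: -log(z + 1) - 4*log(z + 3) - cos(4*z**2 + 20)/2 - 3*atan(z).


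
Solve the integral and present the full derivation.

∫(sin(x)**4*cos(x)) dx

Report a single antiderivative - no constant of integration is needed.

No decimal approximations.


Step 1. Substitute u = sin(x), turning ∫(sin(x)**4*cos(x)) dx into ∫(u**4) du: now ∫(u**4) du.
Step 2. Evaluate the standard form: now u**5/5.
Step 3. Substitute back u = sin(x): now sin(x)**5/5.
Answer: sin(x)**5/5.


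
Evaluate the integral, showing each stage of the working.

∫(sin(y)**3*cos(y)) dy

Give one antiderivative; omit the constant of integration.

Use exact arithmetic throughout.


Step 1. Substitute u = sin(y), turning ∫(sin(y)**3*cos(y)) dy into ∫(u**3) du: now ∫(u**3) du.
Step 2. Evaluate the standard form: now u**4/4.
Step 3. Substitute back u = sin(y): now sin(y)**4/4.
Answer: sin(y)**4/4.


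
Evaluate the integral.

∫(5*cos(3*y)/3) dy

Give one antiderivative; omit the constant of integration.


Answer: 5*sin(3*y)/9.


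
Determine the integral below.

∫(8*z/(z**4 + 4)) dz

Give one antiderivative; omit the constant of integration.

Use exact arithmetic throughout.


Answer: 2*atan(z**2/2).


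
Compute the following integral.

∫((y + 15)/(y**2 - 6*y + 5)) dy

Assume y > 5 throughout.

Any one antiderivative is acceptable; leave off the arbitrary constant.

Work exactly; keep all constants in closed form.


Answer: 5*log(y - 5) - 4*log(y - 1).


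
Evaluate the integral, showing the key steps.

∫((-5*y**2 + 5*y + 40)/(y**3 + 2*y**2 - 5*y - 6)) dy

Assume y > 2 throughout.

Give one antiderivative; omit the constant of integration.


Step 1. Decompose ∫((-5*y**2 + 5*y + 40)/(y**3 + 2*y**2 - 5*y - 6)) dy by partial fractions, (-5*y**2 + 5*y + 40)/(y**3 + 2*y**2 - 5*y - 6) = -2/(y + 3) - 5/(y + 1) + 2/(y - 2): now ∫(2/(y - 2)) dy + ∫(-5/(y + 1)) dy + ∫(-2/(y + 3)) dy.
Step 2. Evaluate the standard form [assuming y > -3]: now -2*log(y + 3) + ∫(2/(y - 2)) dy + ∫(-5/(y + 1)) dy.
Step 3. Evaluate the standard form [assuming y > -1]: now -5*log(y + 1) - 2*log(y + 3) + ∫(2/(y - 2)) dy.
Step 4. Evaluate the standard form [assuming y > 2]: now 2*log(y - 2) - 5*log(y + 1) - 2*log(y + 3).
Answer: 2*log(y - 2) - 5*log(y + 1) - 2*log(y + 3).


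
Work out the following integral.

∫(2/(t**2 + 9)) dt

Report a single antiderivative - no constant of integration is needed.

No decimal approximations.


Answer: 2*atan(t/3)/3.


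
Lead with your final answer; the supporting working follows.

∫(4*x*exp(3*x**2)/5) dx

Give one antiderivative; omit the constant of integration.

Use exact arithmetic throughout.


The answer is 2*exp(3*x**2)/15.
Step 1. Substitute u = x**2, turning ∫(4*x*exp(3*x**2)/5) dx into ∫(2*exp(3*u)/5) du: now ∫(2*exp(3*u)/5) du.
Step 2. Evaluate the standard form: now 2*exp(3*u)/15.
Step 3. Substitute back u = x**2: now 2*exp(3*x**2)/15.
Answer: 2*exp(3*x**2)/15.


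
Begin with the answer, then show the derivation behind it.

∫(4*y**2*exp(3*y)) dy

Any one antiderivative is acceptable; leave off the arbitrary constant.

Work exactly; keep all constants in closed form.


The answer is 4*y**2*exp(3*y)/3 - 8*y*exp(3*y)/9 + 8*exp(3*y)/27.
Step 1. Integrate ∫(4*y**2*exp(3*y)) dy by parts with u = y**2, dv = (4*exp(3*y)) dy, so v = 4*exp(3*y)/3: now 4*y**2*exp(3*y)/3 + ∫(-8*y*exp(3*y)/3) dy.
Step 2. Integrate ∫(-8*y*exp(3*y)/3) dy by parts with u = y, dv = (-8*exp(3*y)/3) dy, so v = -8*exp(3*y)/9: now 4*y**2*exp(3*y)/3 - 8*y*exp(3*y)/9 + ∫(8*exp(3*y)/9) dy.
Step 3. Evaluate the standard form: now 4*y**2*exp(3*y)/3 - 8*y*exp(3*y)/9 + 8*exp(3*y)/27.
Answer: 4*y**2*exp(3*y)/3 - 8*y*exp(3*y)/9 + 8*exp(3*y)/27.


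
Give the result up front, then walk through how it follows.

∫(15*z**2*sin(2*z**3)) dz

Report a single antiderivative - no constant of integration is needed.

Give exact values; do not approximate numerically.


The answer is -5*cos(2*z**3)/2.
Step 1. Substitute u = z**3, turning ∫(15*z**2*sin(2*z**3)) dz into ∫(5*sin(2*u)) du: now ∫(5*sin(2*u)) du.
Step 2. Evaluate the standard form: now -5*cos(2*u)/2.
Step 3. Substitute back u = z**3: now -5*cos(2*z**3)/2.
Answer: -5*cos(2*z**3)/2.


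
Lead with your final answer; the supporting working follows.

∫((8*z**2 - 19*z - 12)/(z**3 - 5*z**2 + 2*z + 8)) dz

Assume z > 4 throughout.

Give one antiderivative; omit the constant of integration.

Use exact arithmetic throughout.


The answer is 4*log(z - 4) + 3*log(z - 2) + log(z + 1).
Step 1. Decompose ∫((8*z**2 - 19*z - 12)/(z**3 - 5*z**2 + 2*z + 8)) dz by partial fractions, (8*z**2 - 19*z - 12)/(z**3 - 5*z**2 + 2*z + 8) = 1/(z + 1) + 3/(z - 2) + 4/(z - 4): now ∫(4/(z - 4)) dz + ∫(3/(z - 2)) dz + ∫(1/(z + 1)) dz.
Step 2. Evaluate the standard form [assuming z > -1]: now log(z + 1) + ∫(4/(z - 4)) dz + ∫(3/(z - 2)) dz.
Step 3. Evaluate the standard form [assuming z > 4]: now 4*log(z - 4) + log(z + 1) + ∫(3/(z - 2)) dz.
Step 4. Evaluate the standard form [assuming z > 2]: now 4*log(z - 4) + 3*log(z - 2) + log(z + 1).
Answer: 4*log(z - 4) + 3*log(z - 2) + log(z + 1).


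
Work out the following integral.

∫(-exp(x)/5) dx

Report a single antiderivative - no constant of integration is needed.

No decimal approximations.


Answer: -exp(x)/5.


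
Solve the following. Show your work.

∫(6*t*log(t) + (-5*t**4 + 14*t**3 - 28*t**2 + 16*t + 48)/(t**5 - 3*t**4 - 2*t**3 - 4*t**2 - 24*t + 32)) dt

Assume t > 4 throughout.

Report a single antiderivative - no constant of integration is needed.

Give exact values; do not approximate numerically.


Step 1. Rewrite: now ∫(6*t*log(t)) dt + ∫((-5*t**4 + 14*t**3 - 28*t**2 + 16*t + 48)/(t**5 - 3*t**4 - 2*t**3 - 4*t**2 - 24*t + 32)) dt.
Step 2. Integrate ∫(6*t*log(t)) dt by parts with u = log(t), dv = (6*t) dt, so v = 3*t**2 [assuming t > 0]: now 3*t**2*log(t) + ∫(-3*t) dt + ∫((-5*t**4 + 14*t**3 - 28*t**2 + 16*t + 48)/(t**5 - 3*t**4 - 2*t**3 - 4*t**2 - 24*t + 32)) dt.
Step 3. Evaluate the standard form: now 3*t**2*log(t) - 3*t**2/2 + ∫((-5*t**4 + 14*t**3 - 28*t**2 + 16*t + 48)/(t**5 - 3*t**4 - 2*t**3 - 4*t**2 - 24*t + 32)) dt.
Step 4. Decompose ∫((-5*t**4 + 14*t**3 - 28*t**2 + 16*t + 48)/(t**5 - 3*t**4 - 2*t**3 - 4*t**2 - 24*t + 32)) dt by partial fractions, (-5*t**4 + 14*t**3 - 28*t**2 + 16*t + 48)/(t**5 - 3*t**4 - 2*t**3 - 4*t**2 - 24*t + 32) = 4/(t**2 + 4) - 2/(t + 2) - 1/(t - 1) - 2/(t - 4): now 3*t**2*log(t) - 3*t**2/2 + ∫(-2/(t - 4)) dt + ∫(-1/(t - 1)) dt + ∫(-2/(t + 2)) dt + ∫(4/(t**2 + 4)) dt.
Step 5. Evaluate the standard form [assuming t > 4]: now 3*t**2*log(t) - 3*t**2/2 - 2*log(t - 4) + ∫(-1/(t - 1)) dt + ∫(-2/(t + 2)) dt + ∫(4/(t**2 + 4)) dt.
Step 6. Evaluate the standard form [assuming t > 1]: now 3*t**2*log(t) - 3*t**2/2 - 2*log(t - 4) - log(t - 1) + ∫(-2/(t + 2)) dt + ∫(4/(t**2 + 4)) dt.
Step 7. Evaluate the standard form [assuming t > -2]: now 3*t**2*log(t) - 3*t**2/2 - 2*log(t - 4) - log(t - 1) - 2*log(t + 2) + ∫(4/(t**2 + 4)) dt.
Step 8. Evaluate the standard form: now 3*t**2*log(t) - 3*t**2/2 - 2*log(t - 4) - log(t - 1) - 2*log(t + 2) + 2*atan(t/2).
Answer: 3*t**2*log(t) - 3*t**2/2 - 2*log(t - 4) - log(t - 1) - 2*log(t + 2) + 2*atan(t/2).


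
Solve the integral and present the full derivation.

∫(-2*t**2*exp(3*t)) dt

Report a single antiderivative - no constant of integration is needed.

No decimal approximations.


Step 1. Integrate ∫(-2*t**2*exp(3*t)) dt by parts with u = t**2, dv = (-2*exp(3*t)) dt, so v = -2*exp(3*t)/3: now -2*t**2*exp(3*t)/3 + ∫(4*t*exp(3*t)/3) dt.
Step 2. Integrate ∫(4*t*exp(3*t)/3) dt by parts with u = t, dv = (4*exp(3*t)/3) dt, so v = 4*exp(3*t)/9: now -2*t**2*exp(3*t)/3 + 4*t*exp(3*t)/9 + ∫(-4*exp(3*t)/9) dt.
Step 3. Evaluate the standard form: now -2*t**2*exp(3*t)/3 + 4*t*exp(3*t)/9 - 4*exp(3*t)/27.
Answer: -2*t**2*exp(3*t)/3 + 4*t*exp(3*t)/9 - 4*exp(3*t)/27.


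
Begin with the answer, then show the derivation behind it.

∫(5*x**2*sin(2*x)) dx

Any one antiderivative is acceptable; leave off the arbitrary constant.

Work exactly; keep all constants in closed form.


The answer is -5*x**2*cos(2*x)/2 + 5*x*sin(2*x)/2 + 5*cos(2*x)/4.
Step 1. Integrate ∫(5*x**2*sin(2*x)) dx by parts with u = x**2, dv = (5*sin(2*x)) dx, so v = -5*cos(2*x)/2: now -5*x**2*cos(2*x)/2 + ∫(5*x*cos(2*x)) dx.
Step 2. Integrate ∫(5*x*cos(2*x)) dx by parts with u = x, dv = (5*cos(2*x)) dx, so v = 5*sin(2*x)/2: now -5*x**2*cos(2*x)/2 + 5*x*sin(2*x)/2 + ∫(-5*sin(2*x)/2) dx.
Step 3. Evaluate the standard form: now -5*x**2*cos(2*x)/2 + 5*x*sin(2*x)/2 + 5*cos(2*x)/4.
Answer: -5*x**2*cos(2*x)/2 + 5*x*sin(2*x)/2 + 5*cos(2*x)/4.


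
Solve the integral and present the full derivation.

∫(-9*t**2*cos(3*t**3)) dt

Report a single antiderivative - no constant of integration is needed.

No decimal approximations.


Step 1. Substitute u = t**3, turning ∫(-9*t**2*cos(3*t**3)) dt into ∫(-3*cos(3*u)) du: now ∫(-3*cos(3*u)) du.
Step 2. Evaluate the standard form: now -sin(3*u).
Step 3. Substitute back u = t**3: now -sin(3*t**3).
Answer: -sin(3*t**3).


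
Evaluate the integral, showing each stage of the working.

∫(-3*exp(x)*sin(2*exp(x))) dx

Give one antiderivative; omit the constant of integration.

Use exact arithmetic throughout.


Step 1. Substitute u = exp(x), turning ∫(-3*exp(x)*sin(2*exp(x))) dx into ∫(-3*sin(2*u)) du: now ∫(-3*sin(2*u)) du.
Step 2. Evaluate the standard form: now 3*cos(2*u)/2.
Step 3. Substitute back u = exp(x): now 3*cos(2*exp(x))/2.
Answer: 3*cos(2*exp(x))/2.


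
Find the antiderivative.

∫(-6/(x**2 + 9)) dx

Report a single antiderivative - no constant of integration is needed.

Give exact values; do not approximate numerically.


Answer: -2*atan(x/3).


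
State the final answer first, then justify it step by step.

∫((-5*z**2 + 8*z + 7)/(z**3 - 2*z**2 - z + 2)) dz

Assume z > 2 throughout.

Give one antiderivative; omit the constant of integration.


The answer is log(z - 2) - 5*log(z - 1) - log(z + 1).
Step 1. Decompose ∫((-5*z**2 + 8*z + 7)/(z**3 - 2*z**2 - z + 2)) dz by partial fractions, (-5*z**2 + 8*z + 7)/(z**3 - 2*z**2 - z + 2) = -1/(z + 1) - 5/(z - 1) + 1/(z - 2): now ∫(1/(z - 2)) dz + ∫(-5/(z - 1)) dz + ∫(-1/(z + 1)) dz.
Step 2. Evaluate the standard form [assuming z > -1]: now -log(z + 1) + ∫(1/(z - 2)) dz + ∫(-5/(z - 1)) dz.
Step 3. Evaluate the standard form [assuming z > 1]: now -5*log(z - 1) - log(z + 1) + ∫(1/(z - 2)) dz.
Step 4. Evaluate the standard form [assuming z > 2]: now log(z - 2) - 5*log(z - 1) - log(z + 1).
Answer: log(z - 2) - 5*log(z - 1) - log(z + 1).


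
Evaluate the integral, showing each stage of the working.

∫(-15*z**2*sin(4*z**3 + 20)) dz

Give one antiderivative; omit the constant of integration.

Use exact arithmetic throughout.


Step 1. Substitute u = z**3 + 5, turning ∫(-15*z**2*sin(4*z**3 + 20)) dz into ∫(-5*sin(4*u)) du: now ∫(-5*sin(4*u)) du.
Step 2. Evaluate the standard form: now 5*cos(4*u)/4.
Step 3. Substitute back u = z**3 + 5: now 5*cos(4*z**3 + 20)/4.
Answer: 5*cos(4*z**3 + 20)/4.


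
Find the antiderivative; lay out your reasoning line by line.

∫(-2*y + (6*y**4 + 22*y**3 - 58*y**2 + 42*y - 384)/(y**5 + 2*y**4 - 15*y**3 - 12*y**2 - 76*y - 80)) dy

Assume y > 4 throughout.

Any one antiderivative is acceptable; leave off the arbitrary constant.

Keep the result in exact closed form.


Step 1. Rewrite: now ∫(-2*y) dy + ∫((6*y**4 + 22*y**3 - 58*y**2 + 42*y - 384)/(y**5 + 2*y**4 - 15*y**3 - 12*y**2 - 76*y - 80)) dy.
Step 2. Decompose ∫((6*y**4 + 22*y**3 - 58*y**2 + 42*y - 384)/(y**5 + 2*y**4 - 15*y**3 - 12*y**2 - 76*y - 80)) dy by partial fractions, (6*y**4 + 22*y**3 - 58*y**2 + 42*y - 384)/(y**5 + 2*y**4 - 15*y**3 - 12*y**2 - 76*y - 80) = 2/(y**2 + 4) - 1/(y + 5) + 5/(y + 1) + 2/(y - 4): now ∫(-2*y) dy + ∫(2/(y - 4)) dy + ∫(5/(y + 1)) dy + ∫(-1/(y + 5)) dy + ∫(2/(y**2 + 4)) dy.
Step 3. Evaluate the standard form [assuming y > 4]: now 2*log(y - 4) + ∫(-2*y) dy + ∫(5/(y + 1)) dy + ∫(-1/(y + 5)) dy + ∫(2/(y**2 + 4)) dy.
Step 4. Evaluate the standard form [assuming y > -5]: now 2*log(y - 4) - log(y + 5) + ∫(-2*y) dy + ∫(5/(y + 1)) dy + ∫(2/(y**2 + 4)) dy.
Step 5. Evaluate the standard form [assuming y > -1]: now 2*log(y - 4) + 5*log(y + 1) - log(y + 5) + ∫(-2*y) dy + ∫(2/(y**2 + 4)) dy.
Step 6. Evaluate the standard form: now 2*log(y - 4) + 5*log(y + 1) - log(y + 5) + atan(y/2) + ∫(-2*y) dy.
Step 7. Evaluate the standard form: now -y**2 + 2*log(y - 4) + 5*log(y + 1) - log(y + 5) + atan(y/2).
Answer: -y**2 + 2*log(y - 4) + 5*log(y + 1) - log(y + 5) + atan(y/2).


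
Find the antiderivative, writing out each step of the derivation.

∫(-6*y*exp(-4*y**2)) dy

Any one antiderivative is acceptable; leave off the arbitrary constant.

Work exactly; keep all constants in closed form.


Step 1. Substitute u = y**2, turning ∫(-6*y*exp(-4*y**2)) dy into ∫(-3*exp(-4*u)) du: now ∫(-3*exp(-4*u)) du.
Step 2. Evaluate the standard form: now 3*exp(-4*u)/4.
Step 3. Substitute back u = y**2: now 3*exp(-4*y**2)/4.
Answer: 3*exp(-4*y**2)/4.


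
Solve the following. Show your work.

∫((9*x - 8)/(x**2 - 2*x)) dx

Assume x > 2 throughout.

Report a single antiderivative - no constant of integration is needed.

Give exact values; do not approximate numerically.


Step 1. Decompose ∫((9*x - 8)/(x**2 - 2*x)) dx by partial fractions, (9*x - 8)/(x**2 - 2*x) = 5/(x - 2) + 4/x: now ∫(4/x) dx + ∫(5/(x - 2)) dx.
Step 2. Evaluate the standard form [assuming x > 0]: now 4*log(x) + ∫(5/(x - 2)) dx.
Step 3. Evaluate the standard form [assuming x > 2]: now 4*log(x) + 5*log(x - 2).
Answer: 4*log(x) + 5*log(x - 2).


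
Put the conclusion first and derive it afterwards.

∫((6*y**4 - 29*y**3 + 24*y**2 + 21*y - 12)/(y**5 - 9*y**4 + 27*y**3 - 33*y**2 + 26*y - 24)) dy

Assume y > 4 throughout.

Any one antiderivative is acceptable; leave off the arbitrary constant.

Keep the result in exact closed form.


The answer is 4*log(y - 4) + 3*log(y - 3) - log(y - 2) + 2*atan(y).
Step 1. Decompose ∫((6*y**4 - 29*y**3 + 24*y**2 + 21*y - 12)/(y**5 - 9*y**4 + 27*y**3 - 33*y**2 + 26*y - 24)) dy by partial fractions, (6*y**4 - 29*y**3 + 24*y**2 + 21*y - 12)/(y**5 - 9*y**4 + 27*y**3 - 33*y**2 + 26*y - 24) = 2/(y**2 + 1) - 1/(y - 2) + 3/(y - 3) + 4/(y - 4): now ∫(4/(y - 4)) dy + ∫(3/(y - 3)) dy + ∫(-1/(y - 2)) dy + ∫(2/(y**2 + 1)) dy.
Step 2. Evaluate the standard form [assuming y > 3]: now 3*log(y - 3) + ∫(4/(y - 4)) dy + ∫(-1/(y - 2)) dy + ∫(2/(y**2 + 1)) dy.
Step 3. Evaluate the standard form [assuming y > 2]: now 3*log(y - 3) - log(y - 2) + ∫(4/(y - 4)) dy + ∫(2/(y**2 + 1)) dy.
Step 4. Evaluate the standard form [assuming y > 4]: now 4*log(y - 4) + 3*log(y - 3) - log(y - 2) + ∫(2/(y**2 + 1)) dy.
Step 5. Evaluate the standard form: now 4*log(y - 4) + 3*log(y - 3) - log(y - 2) + 2*atan(y).
Answer: 4*log(y - 4) + 3*log(y - 3) - log(y - 2) + 2*atan(y).


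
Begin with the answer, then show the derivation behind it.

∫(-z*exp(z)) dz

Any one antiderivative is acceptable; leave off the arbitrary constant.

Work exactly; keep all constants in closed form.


The answer is -z*exp(z) + exp(z).
Step 1. Integrate ∫(-z*exp(z)) dz by parts with u = z, dv = (-exp(z)) dz, so v = -exp(z): now -z*exp(z) + ∫(exp(z)) dz.
Step 2. Evaluate the standard form: now -z*exp(z) + exp(z).
Answer: -z*exp(z) + exp(z).


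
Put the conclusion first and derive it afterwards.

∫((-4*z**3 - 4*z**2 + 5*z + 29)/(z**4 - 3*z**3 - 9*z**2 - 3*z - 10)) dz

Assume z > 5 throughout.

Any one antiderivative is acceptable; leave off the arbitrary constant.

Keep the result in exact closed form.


The answer is -3*log(z - 5) - log(z + 2) - 3*atan(z).
Step 1. Decompose ∫((-4*z**3 - 4*z**2 + 5*z + 29)/(z**4 - 3*z**3 - 9*z**2 - 3*z - 10)) dz by partial fractions, (-4*z**3 - 4*z**2 + 5*z + 29)/(z**4 - 3*z**3 - 9*z**2 - 3*z - 10) = -3/(z**2 + 1) - 1/(z + 2) - 3/(z - 5): now ∫(-3/(z - 5)) dz + ∫(-1/(z + 2)) dz + ∫(-3/(z**2 + 1)) dz.
Step 2. Evaluate the standard form [assuming z > 5]: now -3*log(z - 5) + ∫(-1/(z + 2)) dz + ∫(-3/(z**2 + 1)) dz.
Step 3. Evaluate the standard form [assuming z > -2]: now -3*log(z - 5) - log(z + 2) + ∫(-3/(z**2 + 1)) dz.
Step 4. Evaluate the standard form: now -3*log(z - 5) - log(z + 2) - 3*atan(z).
Answer: -3*log(z - 5) - log(z + 2) - 3*atan(z).


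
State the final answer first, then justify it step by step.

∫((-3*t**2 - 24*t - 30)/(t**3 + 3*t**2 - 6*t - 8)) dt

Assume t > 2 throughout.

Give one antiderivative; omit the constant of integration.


The answer is -5*log(t - 2) + log(t + 1) + log(t + 4).
Step 1. Decompose ∫((-3*t**2 - 24*t - 30)/(t**3 + 3*t**2 - 6*t - 8)) dt by partial fractions, (-3*t**2 - 24*t - 30)/(t**3 + 3*t**2 - 6*t - 8) = 1/(t + 4) + 1/(t + 1) - 5/(t - 2): now ∫(-5/(t - 2)) dt + ∫(1/(t + 1)) dt + ∫(1/(t + 4)) dt.
Step 2. Evaluate the standard form [assuming t > -1]: now log(t + 1) + ∫(-5/(t - 2)) dt + ∫(1/(t + 4)) dt.
Step 3. Evaluate the standard form [assuming t > -4]: now log(t + 1) + log(t + 4) + ∫(-5/(t - 2)) dt.
Step 4. Evaluate the standard form [assuming t > 2]: now -5*log(t - 2) + log(t + 1) + log(t + 4).
Answer: -5*log(t - 2) + log(t + 1) + log(t + 4).


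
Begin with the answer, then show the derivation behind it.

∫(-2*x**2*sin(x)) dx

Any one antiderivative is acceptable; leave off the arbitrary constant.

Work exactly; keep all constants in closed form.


The answer is 2*x**2*cos(x) - 4*x*sin(x) - 4*cos(x).
Step 1. Integrate ∫(-2*x**2*sin(x)) dx by parts with u = x**2, dv = (-2*sin(x)) dx, so v = 2*cos(x): now 2*x**2*cos(x) + ∫(-4*x*cos(x)) dx.
Step 2. Integrate ∫(-4*x*cos(x)) dx by parts with u = x, dv = (-4*cos(x)) dx, so v = -4*sin(x): now 2*x**2*cos(x) - 4*x*sin(x) + ∫(4*sin(x)) dx.
Step 3. Evaluate the standard form: now 2*x**2*cos(x) - 4*x*sin(x) - 4*cos(x).
Answer: 2*x**2*cos(x) - 4*x*sin(x) - 4*cos(x).


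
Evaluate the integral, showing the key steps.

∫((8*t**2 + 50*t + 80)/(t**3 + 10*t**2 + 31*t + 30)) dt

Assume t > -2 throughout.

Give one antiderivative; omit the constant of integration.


Step 1. Decompose ∫((8*t**2 + 50*t + 80)/(t**3 + 10*t**2 + 31*t + 30)) dt by partial fractions, (8*t**2 + 50*t + 80)/(t**3 + 10*t**2 + 31*t + 30) = 5/(t + 5) - 1/(t + 3) + 4/(t + 2): now ∫(4/(t + 2)) dt + ∫(-1/(t + 3)) dt + ∫(5/(t + 5)) dt.
Step 2. Evaluate the standard form [assuming t > -3]: now -log(t + 3) + ∫(4/(t + 2)) dt + ∫(5/(t + 5)) dt.
Step 3. Evaluate the standard form [assuming t > -2]: now 4*log(t + 2) - log(t + 3) + ∫(5/(t + 5)) dt.
Step 4. Evaluate the standard form [assuming t > -5]: now 4*log(t + 2) - log(t + 3) + 5*log(t + 5).
Answer: 4*log(t + 2) - log(t + 3) + 5*log(t + 5).


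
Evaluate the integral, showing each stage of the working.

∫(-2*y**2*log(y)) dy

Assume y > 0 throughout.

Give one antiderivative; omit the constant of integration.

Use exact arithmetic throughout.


Step 1. Integrate ∫(-2*y**2*log(y)) dy by parts with u = log(y), dv = (-2*y**2) dy, so v = -2*y**3/3 [assuming y > 0]: now -2*y**3*log(y)/3 + ∫(2*y**2/3) dy.
Step 2. Evaluate the standard form: now -2*y**3*log(y)/3 + 2*y**3/9.
Answer: -2*y**3*log(y)/3 + 2*y**3/9.


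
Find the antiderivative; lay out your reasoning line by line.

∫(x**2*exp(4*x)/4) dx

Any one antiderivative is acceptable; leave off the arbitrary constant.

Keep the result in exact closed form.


Step 1. Integrate ∫(x**2*exp(4*x)/4) dx by parts with u = x**2, dv = (exp(4*x)/4) dx, so v = exp(4*x)/16: now x**2*exp(4*x)/16 + ∫(-x*exp(4*x)/8) dx.
Step 2. Integrate ∫(-x*exp(4*x)/8) dx by parts with u = x, dv = (-exp(4*x)/8) dx, so v = -exp(4*x)/32: now x**2*exp(4*x)/16 - x*exp(4*x)/32 + ∫(exp(4*x)/32) dx.
Step 3. Evaluate the standard form: now x**2*exp(4*x)/16 - x*exp(4*x)/32 + exp(4*x)/128.
Answer: x**2*exp(4*x)/16 - x*exp(4*x)/32 + exp(4*x)/128.


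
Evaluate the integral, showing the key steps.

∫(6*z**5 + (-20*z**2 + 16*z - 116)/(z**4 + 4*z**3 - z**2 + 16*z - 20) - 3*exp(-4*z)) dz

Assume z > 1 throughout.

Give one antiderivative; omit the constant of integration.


Step 1. Rewrite: now ∫(6*z**5) dz + ∫((-20*z**2 + 16*z - 116)/(z**4 + 4*z**3 - z**2 + 16*z - 20)) dz + ∫(-3*exp(-4*z)) dz.
Step 2. Decompose ∫((-20*z**2 + 16*z - 116)/(z**4 + 4*z**3 - z**2 + 16*z - 20)) dz by partial fractions, (-20*z**2 + 16*z - 116)/(z**4 + 4*z**3 - z**2 + 16*z - 20) = 4/(z**2 + 4) + 4/(z + 5) - 4/(z - 1): now ∫(6*z**5) dz + ∫(-4/(z - 1)) dz + ∫(4/(z + 5)) dz + ∫(4/(z**2 + 4)) dz + ∫(-3*exp(-4*z)) dz.
Step 3. Evaluate the standard form [assuming z > 1]: now -4*log(z - 1) + ∫(6*z**5) dz + ∫(4/(z + 5)) dz + ∫(4/(z**2 + 4)) dz + ∫(-3*exp(-4*z)) dz.
Step 4. Evaluate the standard form [assuming z > -5]: now -4*log(z - 1) + 4*log(z + 5) + ∫(6*z**5) dz + ∫(4/(z**2 + 4)) dz + ∫(-3*exp(-4*z)) dz.
Step 5. Evaluate the standard form: now -4*log(z - 1) + 4*log(z + 5) + 2*atan(z/2) + ∫(6*z**5) dz + ∫(-3*exp(-4*z)) dz.
Step 6. Evaluate the standard form: now -4*log(z - 1) + 4*log(z + 5) + 2*atan(z/2) + ∫(6*z**5) dz + 3*exp(-4*z)/4.
Step 7. Evaluate the standard form: now z**6 - 4*log(z - 1) + 4*log(z + 5) + 2*atan(z/2) + 3*exp(-4*z)/4.
Answer: z**6 - 4*log(z - 1) + 4*log(z + 5) + 2*atan(z/2) + 3*exp(-4*z)/4.


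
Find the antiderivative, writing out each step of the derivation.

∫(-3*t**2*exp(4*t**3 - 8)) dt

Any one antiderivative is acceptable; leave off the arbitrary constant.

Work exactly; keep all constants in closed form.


Step 1. Substitute u = t**3 - 2, turning ∫(-3*t**2*exp(4*t**3 - 8)) dt into ∫(-exp(4*u)) du: now ∫(-exp(4*u)) du.
Step 2. Evaluate the standard form: now -exp(4*u)/4.
Step 3. Substitute back u = t**3 - 2: now -exp(4*t**3 - 8)/4.
Answer: -exp(4*t**3 - 8)/4.


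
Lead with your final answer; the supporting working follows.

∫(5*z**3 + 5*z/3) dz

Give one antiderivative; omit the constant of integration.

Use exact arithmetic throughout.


The answer is 5*z**4/4 + 5*z**2/6.
Step 1. Rewrite: now ∫(5*z/3) dz + ∫(5*z**3) dz.
Step 2. Evaluate the standard form: now 5*z**4/4 + ∫(5*z/3) dz.
Step 3. Evaluate the standard form: now 5*z**4/4 + 5*z**2/6.
Answer: 5*z**4/4 + 5*z**2/6.


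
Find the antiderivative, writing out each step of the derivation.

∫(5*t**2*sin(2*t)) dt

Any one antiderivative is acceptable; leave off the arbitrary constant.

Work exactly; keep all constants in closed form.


Step 1. Integrate ∫(5*t**2*sin(2*t)) dt by parts with u = t**2, dv = (5*sin(2*t)) dt, so v = -5*cos(2*t)/2: now -5*t**2*cos(2*t)/2 + ∫(5*t*cos(2*t)) dt.
Step 2. Integrate ∫(5*t*cos(2*t)) dt by parts with u = t, dv = (5*cos(2*t)) dt, so v = 5*sin(2*t)/2: now -5*t**2*cos(2*t)/2 + 5*t*sin(2*t)/2 + ∫(-5*sin(2*t)/2) dt.
Step 3. Evaluate the standard form: now -5*t**2*cos(2*t)/2 + 5*t*sin(2*t)/2 + 5*cos(2*t)/4.
Answer: -5*t**2*cos(2*t)/2 + 5*t*sin(2*t)/2 + 5*cos(2*t)/4.


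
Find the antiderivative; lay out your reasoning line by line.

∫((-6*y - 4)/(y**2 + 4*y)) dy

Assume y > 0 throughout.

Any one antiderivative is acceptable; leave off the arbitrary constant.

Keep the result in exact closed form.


Step 1. Decompose ∫((-6*y - 4)/(y**2 + 4*y)) dy by partial fractions, (-6*y - 4)/(y**2 + 4*y) = -5/(y + 4) - 1/y: now ∫(-1/y) dy + ∫(-5/(y + 4)) dy.
Step 2. Evaluate the standard form [assuming y > -4]: now -5*log(y + 4) + ∫(-1/y) dy.
Step 3. Evaluate the standard form [assuming y > 0]: now -log(y) - 5*log(y + 4).
Answer: -log(y) - 5*log(y + 4).


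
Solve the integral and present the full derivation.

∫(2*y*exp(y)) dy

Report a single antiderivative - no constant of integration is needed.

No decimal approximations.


Step 1. Integrate ∫(2*y*exp(y)) dy by parts with u = y, dv = (2*exp(y)) dy, so v = 2*exp(y): now 2*y*exp(y) + ∫(-2*exp(y)) dy.
Step 2. Evaluate the standard form: now 2*y*exp(y) - 2*exp(y).
Answer: 2*y*exp(y) - 2*exp(y).


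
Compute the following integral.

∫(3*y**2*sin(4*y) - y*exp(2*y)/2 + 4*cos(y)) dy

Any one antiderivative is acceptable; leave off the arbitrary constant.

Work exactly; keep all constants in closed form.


Answer: -3*y**2*cos(4*y)/4 - y*exp(2*y)/4 + 3*y*sin(4*y)/8 + exp(2*y)/8 + 4*sin(y) + 3*cos(4*y)/32.


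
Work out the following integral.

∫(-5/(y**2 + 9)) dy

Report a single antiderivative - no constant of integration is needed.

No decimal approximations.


Answer: -5*atan(y/3)/3.


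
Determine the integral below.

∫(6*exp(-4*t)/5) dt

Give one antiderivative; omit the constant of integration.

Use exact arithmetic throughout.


Answer: -3*exp(-4*t)/10.


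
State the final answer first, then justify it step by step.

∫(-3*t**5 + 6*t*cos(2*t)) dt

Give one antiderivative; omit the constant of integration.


The answer is -t**6/2 + 3*t*sin(2*t) + 3*cos(2*t)/2.
Step 1. Rewrite: now ∫(-3*t**5) dt + ∫(6*t*cos(2*t)) dt.
Step 2. Evaluate the standard form: now -t**6/2 + ∫(6*t*cos(2*t)) dt.
Step 3. Integrate ∫(6*t*cos(2*t)) dt by parts with u = t, dv = (6*cos(2*t)) dt, so v = 3*sin(2*t): now -t**6/2 + 3*t*sin(2*t) + ∫(-3*sin(2*t)) dt.
Step 4. Evaluate the standard form: now -t**6/2 + 3*t*sin(2*t) + 3*cos(2*t)/2.
Answer: -t**6/2 + 3*t*sin(2*t) + 3*cos(2*t)/2.


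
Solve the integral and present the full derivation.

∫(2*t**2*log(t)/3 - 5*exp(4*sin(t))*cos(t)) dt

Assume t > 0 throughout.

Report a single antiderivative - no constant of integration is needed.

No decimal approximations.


Step 1. Rewrite: now ∫(2*t**2*log(t)/3) dt + ∫(-5*exp(4*sin(t))*cos(t)) dt.
Step 2. Integrate ∫(2*t**2*log(t)/3) dt by parts with u = log(t), dv = (2*t**2/3) dt, so v = 2*t**3/9 [assuming t > 0]: now 2*t**3*log(t)/9 + ∫(-2*t**2/9) dt + ∫(-5*exp(4*sin(t))*cos(t)) dt.
Step 3. Evaluate the standard form: now 2*t**3*log(t)/9 - 2*t**3/27 + ∫(-5*exp(4*sin(t))*cos(t)) dt.
Step 4. Substitute u = sin(t), turning ∫(-5*exp(4*sin(t))*cos(t)) dt into ∫(-5*exp(4*u)) du: now 2*t**3*log(t)/9 - 2*t**3/27 + ∫(-5*exp(4*u)) du.
Step 5. Evaluate the standard form: now 2*t**3*log(t)/9 - 2*t**3/27 - 5*exp(4*u)/4.
Step 6. Substitute back u = sin(t): now 2*t**3*log(t)/9 - 2*t**3/27 - 5*exp(4*sin(t))/4.
Answer: 2*t**3*log(t)/9 - 2*t**3/27 - 5*exp(4*sin(t))/4.


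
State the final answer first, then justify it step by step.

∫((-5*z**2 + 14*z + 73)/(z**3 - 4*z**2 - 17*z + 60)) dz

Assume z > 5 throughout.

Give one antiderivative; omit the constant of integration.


The answer is log(z - 5) - 5*log(z - 3) - log(z + 4).
Step 1. Decompose ∫((-5*z**2 + 14*z + 73)/(z**3 - 4*z**2 - 17*z + 60)) dz by partial fractions, (-5*z**2 + 14*z + 73)/(z**3 - 4*z**2 - 17*z + 60) = -1/(z + 4) - 5/(z - 3) + 1/(z - 5): now ∫(1/(z - 5)) dz + ∫(-5/(z - 3)) dz + ∫(-1/(z + 4)) dz.
Step 2. Evaluate the standard form [assuming z > -4]: now -log(z + 4) + ∫(1/(z - 5)) dz + ∫(-5/(z - 3)) dz.
Step 3. Evaluate the standard form [assuming z > 5]: now log(z - 5) - log(z + 4) + ∫(-5/(z - 3)) dz.
Step 4. Evaluate the standard form [assuming z > 3]: now log(z - 5) - 5*log(z - 3) - log(z + 4).
Answer: log(z - 5) - 5*log(z - 3) - log(z + 4).


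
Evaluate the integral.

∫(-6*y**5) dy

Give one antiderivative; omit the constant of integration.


Answer: -y**6.


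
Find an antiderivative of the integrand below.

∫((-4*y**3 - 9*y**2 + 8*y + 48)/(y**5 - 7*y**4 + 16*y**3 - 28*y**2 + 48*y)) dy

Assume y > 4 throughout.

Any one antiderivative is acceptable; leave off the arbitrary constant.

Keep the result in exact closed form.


Answer: log(y) - 4*log(y - 4) + 3*log(y - 3) + 3*atan(y/2)/2.


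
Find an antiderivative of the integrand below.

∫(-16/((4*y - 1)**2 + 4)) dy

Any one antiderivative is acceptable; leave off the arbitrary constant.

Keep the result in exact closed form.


Answer: -2*atan(2*y - 1/2).


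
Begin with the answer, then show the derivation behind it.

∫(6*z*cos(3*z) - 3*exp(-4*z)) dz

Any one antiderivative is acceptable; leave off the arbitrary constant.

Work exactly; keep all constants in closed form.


The answer is 2*z*sin(3*z) + 2*cos(3*z)/3 + 3*exp(-4*z)/4.
Step 1. Rewrite: now ∫(6*z*cos(3*z)) dz + ∫(-3*exp(-4*z)) dz.
Step 2. Integrate ∫(6*z*cos(3*z)) dz by parts with u = z, dv = (6*cos(3*z)) dz, so v = 2*sin(3*z): now 2*z*sin(3*z) + ∫(-3*exp(-4*z)) dz + ∫(-2*sin(3*z)) dz.
Step 3. Evaluate the standard form: now 2*z*sin(3*z) + 2*cos(3*z)/3 + ∫(-3*exp(-4*z)) dz.
Step 4. Evaluate the standard form: now 2*z*sin(3*z) + 2*cos(3*z)/3 + 3*exp(-4*z)/4.
Answer: 2*z*sin(3*z) + 2*cos(3*z)/3 + 3*exp(-4*z)/4.


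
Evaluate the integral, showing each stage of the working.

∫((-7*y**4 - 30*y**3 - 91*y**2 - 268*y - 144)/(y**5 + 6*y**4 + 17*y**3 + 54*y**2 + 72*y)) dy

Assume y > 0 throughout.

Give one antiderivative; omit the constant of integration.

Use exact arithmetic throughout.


Step 1. Decompose ∫((-7*y**4 - 30*y**3 - 91*y**2 - 268*y - 144)/(y**5 + 6*y**4 + 17*y**3 + 54*y**2 + 72*y)) dy by partial fractions, (-7*y**4 - 30*y**3 - 91*y**2 - 268*y - 144)/(y**5 + 6*y**4 + 17*y**3 + 54*y**2 + 72*y) = -2/(y**2 + 9) - 2/(y + 4) - 3/(y + 2) - 2/y: now ∫(-2/y) dy + ∫(-3/(y + 2)) dy + ∫(-2/(y + 4)) dy + ∫(-2/(y**2 + 9)) dy.
Step 2. Evaluate the standard form [assuming y > -2]: now -3*log(y + 2) + ∫(-2/y) dy + ∫(-2/(y + 4)) dy + ∫(-2/(y**2 + 9)) dy.
Step 3. Evaluate the standard form [assuming y > -4]: now -3*log(y + 2) - 2*log(y + 4) + ∫(-2/y) dy + ∫(-2/(y**2 + 9)) dy.
Step 4. Evaluate the standard form [assuming y > 0]: now -2*log(y) - 3*log(y + 2) - 2*log(y + 4) + ∫(-2/(y**2 + 9)) dy.
Step 5. Evaluate the standard form: now -2*log(y) - 3*log(y + 2) - 2*log(y + 4) - 2*atan(y/3)/3.
Answer: -2*log(y) - 3*log(y + 2) - 2*log(y + 4) - 2*atan(y/3)/3.


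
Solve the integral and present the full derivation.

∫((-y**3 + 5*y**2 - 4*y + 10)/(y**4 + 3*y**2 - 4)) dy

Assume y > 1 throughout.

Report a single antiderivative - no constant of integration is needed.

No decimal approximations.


Step 1. Decompose ∫((-y**3 + 5*y**2 - 4*y + 10)/(y**4 + 3*y**2 - 4)) dy by partial fractions, (-y**3 + 5*y**2 - 4*y + 10)/(y**4 + 3*y**2 - 4) = 2/(y**2 + 4) - 2/(y + 1) + 1/(y - 1): now ∫(1/(y - 1)) dy + ∫(-2/(y + 1)) dy + ∫(2/(y**2 + 4)) dy.
Step 2. Evaluate the standard form [assuming y > 1]: now log(y - 1) + ∫(-2/(y + 1)) dy + ∫(2/(y**2 + 4)) dy.
Step 3. Evaluate the standard form [assuming y > -1]: now log(y - 1) - 2*log(y + 1) + ∫(2/(y**2 + 4)) dy.
Step 4. Evaluate the standard form: now log(y - 1) - 2*log(y + 1) + atan(y/2).
Answer: log(y - 1) - 2*log(y + 1) + atan(y/2).


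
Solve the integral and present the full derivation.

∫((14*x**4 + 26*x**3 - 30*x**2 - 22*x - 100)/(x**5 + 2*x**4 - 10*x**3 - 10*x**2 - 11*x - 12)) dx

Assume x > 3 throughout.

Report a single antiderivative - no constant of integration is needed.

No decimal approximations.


Step 1. Decompose ∫((14*x**4 + 26*x**3 - 30*x**2 - 22*x - 100)/(x**5 + 2*x**4 - 10*x**3 - 10*x**2 - 11*x - 12)) dx by partial fractions, (14*x**4 + 26*x**3 - 30*x**2 - 22*x - 100)/(x**5 + 2*x**4 - 10*x**3 - 10*x**2 - 11*x - 12) = 4/(x**2 + 1) + 4/(x + 4) + 5/(x + 1) + 5/(x - 3): now ∫(5/(x - 3)) dx + ∫(5/(x + 1)) dx + ∫(4/(x + 4)) dx + ∫(4/(x**2 + 1)) dx.
Step 2. Evaluate the standard form [assuming x > -1]: now 5*log(x + 1) + ∫(5/(x - 3)) dx + ∫(4/(x + 4)) dx + ∫(4/(x**2 + 1)) dx.
Step 3. Evaluate the standard form [assuming x > -4]: now 5*log(x + 1) + 4*log(x + 4) + ∫(5/(x - 3)) dx + ∫(4/(x**2 + 1)) dx.
Step 4. Evaluate the standard form [assuming x > 3]: now 5*log(x - 3) + 5*log(x + 1) + 4*log(x + 4) + ∫(4/(x**2 + 1)) dx.
Step 5. Evaluate the standard form: now 5*log(x - 3) + 5*log(x + 1) + 4*log(x + 4) + 4*atan(x).
Answer: 5*log(x - 3) + 5*log(x + 1) + 4*log(x + 4) + 4*atan(x).


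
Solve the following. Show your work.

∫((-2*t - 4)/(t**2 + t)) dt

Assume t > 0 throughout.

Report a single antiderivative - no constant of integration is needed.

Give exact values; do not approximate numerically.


Step 1. Decompose ∫((-2*t - 4)/(t**2 + t)) dt by partial fractions, (-2*t - 4)/(t**2 + t) = 2/(t + 1) - 4/t: now ∫(-4/t) dt + ∫(2/(t + 1)) dt.
Step 2. Evaluate the standard form [assuming t > -1]: now 2*log(t + 1) + ∫(-4/t) dt.
Step 3. Evaluate the standard form [assuming t > 0]: now -4*log(t) + 2*log(t + 1).
Answer: -4*log(t) + 2*log(t + 1).


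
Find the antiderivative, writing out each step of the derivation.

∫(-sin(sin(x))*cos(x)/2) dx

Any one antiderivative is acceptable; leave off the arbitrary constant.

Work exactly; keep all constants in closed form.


Step 1. Substitute u = sin(x), turning ∫(-sin(sin(x))*cos(x)/2) dx into ∫(-sin(u)/2) du: now ∫(-sin(u)/2) du.
Step 2. Evaluate the standard form: now cos(u)/2.
Step 3. Substitute back u = sin(x): now cos(sin(x))/2.
Answer: cos(sin(x))/2.


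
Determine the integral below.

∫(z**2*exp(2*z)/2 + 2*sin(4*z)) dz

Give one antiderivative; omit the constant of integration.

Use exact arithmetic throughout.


Answer: z**2*exp(2*z)/4 - z*exp(2*z)/4 + exp(2*z)/8 - cos(4*z)/2.


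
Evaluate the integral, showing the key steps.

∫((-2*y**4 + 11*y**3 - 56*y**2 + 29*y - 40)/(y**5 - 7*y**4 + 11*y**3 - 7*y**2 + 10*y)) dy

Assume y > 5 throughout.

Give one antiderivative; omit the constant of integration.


Step 1. Decompose ∫((-2*y**4 + 11*y**3 - 56*y**2 + 29*y - 40)/(y**5 - 7*y**4 + 11*y**3 - 7*y**2 + 10*y)) dy by partial fractions, (-2*y**4 + 11*y**3 - 56*y**2 + 29*y - 40)/(y**5 - 7*y**4 + 11*y**3 - 7*y**2 + 10*y) = 2/(y**2 + 1) + 5/(y - 2) - 3/(y - 5) - 4/y: now ∫(-4/y) dy + ∫(-3/(y - 5)) dy + ∫(5/(y - 2)) dy + ∫(2/(y**2 + 1)) dy.
Step 2. Evaluate the standard form [assuming y > 2]: now 5*log(y - 2) + ∫(-4/y) dy + ∫(-3/(y - 5)) dy + ∫(2/(y**2 + 1)) dy.
Step 3. Evaluate the standard form [assuming y > 5]: now -3*log(y - 5) + 5*log(y - 2) + ∫(-4/y) dy + ∫(2/(y**2 + 1)) dy.
Step 4. Evaluate the standard form [assuming y > 0]: now -4*log(y) - 3*log(y - 5) + 5*log(y - 2) + ∫(2/(y**2 + 1)) dy.
Step 5. Evaluate the standard form: now -4*log(y) - 3*log(y - 5) + 5*log(y - 2) + 2*atan(y).
Answer: -4*log(y) - 3*log(y - 5) + 5*log(y - 2) + 2*atan(y).


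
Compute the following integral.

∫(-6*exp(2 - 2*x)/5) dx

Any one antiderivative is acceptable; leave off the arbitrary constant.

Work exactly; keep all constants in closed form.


Answer: 3*exp(2 - 2*x)/5.


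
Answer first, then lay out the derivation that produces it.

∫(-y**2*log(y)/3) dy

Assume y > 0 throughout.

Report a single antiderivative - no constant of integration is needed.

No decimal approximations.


The answer is -y**3*log(y)/9 + y**3/27.
Step 1. Integrate ∫(-y**2*log(y)/3) dy by parts with u = log(y), dv = (-y**2/3) dy, so v = -y**3/9 [assuming y > 0]: now -y**3*log(y)/9 + ∫(y**2/9) dy.
Step 2. Evaluate the standard form: now -y**3*log(y)/9 + y**3/27.
Answer: -y**3*log(y)/9 + y**3/27.


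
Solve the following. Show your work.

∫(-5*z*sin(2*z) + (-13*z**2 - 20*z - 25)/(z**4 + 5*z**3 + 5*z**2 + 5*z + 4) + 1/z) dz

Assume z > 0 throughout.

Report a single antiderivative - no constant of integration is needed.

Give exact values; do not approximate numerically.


Step 1. Rewrite: now ∫(1/z) dz + ∫(-5*z*sin(2*z)) dz + ∫((-13*z**2 - 20*z - 25)/(z**4 + 5*z**3 + 5*z**2 + 5*z + 4)) dz.
Step 2. Evaluate the standard form [assuming z > 0]: now log(z) + ∫(-5*z*sin(2*z)) dz + ∫((-13*z**2 - 20*z - 25)/(z**4 + 5*z**3 + 5*z**2 + 5*z + 4)) dz.
Step 3. Decompose ∫((-13*z**2 - 20*z - 25)/(z**4 + 5*z**3 + 5*z**2 + 5*z + 4)) dz by partial fractions, (-13*z**2 - 20*z - 25)/(z**4 + 5*z**3 + 5*z**2 + 5*z + 4) = -4/(z**2 + 1) + 3/(z + 4) - 3/(z + 1): now log(z) + ∫(-5*z*sin(2*z)) dz + ∫(-3/(z + 1)) dz + ∫(3/(z + 4)) dz + ∫(-4/(z**2 + 1)) dz.
Step 4. Evaluate the standard form [assuming z > -4]: now log(z) + 3*log(z + 4) + ∫(-5*z*sin(2*z)) dz + ∫(-3/(z + 1)) dz + ∫(-4/(z**2 + 1)) dz.
Step 5. Evaluate the standard form [assuming z > -1]: now log(z) - 3*log(z + 1) + 3*log(z + 4) + ∫(-5*z*sin(2*z)) dz + ∫(-4/(z**2 + 1)) dz.
Step 6. Evaluate the standard form: now log(z) - 3*log(z + 1) + 3*log(z + 4) - 4*atan(z) + ∫(-5*z*sin(2*z)) dz.
Step 7. Integrate ∫(-5*z*sin(2*z)) dz by parts with u = z, dv = (-5*sin(2*z)) dz, so v = 5*cos(2*z)/2: now 5*z*cos(2*z)/2 + log(z) - 3*log(z + 1) + 3*log(z + 4) - 4*atan(z) + ∫(-5*cos(2*z)/2) dz.
Step 8. Evaluate the standard form: now 5*z*cos(2*z)/2 + log(z) - 3*log(z + 1) + 3*log(z + 4) - 5*sin(2*z)/4 - 4*atan(z).
Answer: 5*z*cos(2*z)/2 + log(z) - 3*log(z + 1) + 3*log(z + 4) - 5*sin(2*z)/4 - 4*atan(z).


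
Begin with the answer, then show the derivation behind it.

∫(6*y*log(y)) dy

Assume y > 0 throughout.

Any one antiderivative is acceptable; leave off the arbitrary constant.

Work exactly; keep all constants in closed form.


The answer is 3*y**2*log(y) - 3*y**2/2.
Step 1. Integrate ∫(6*y*log(y)) dy by parts with u = log(y), dv = (6*y) dy, so v = 3*y**2 [assuming y > 0]: now 3*y**2*log(y) + ∫(-3*y) dy.
Step 2. Evaluate the standard form: now 3*y**2*log(y) - 3*y**2/2.
Answer: 3*y**2*log(y) - 3*y**2/2.


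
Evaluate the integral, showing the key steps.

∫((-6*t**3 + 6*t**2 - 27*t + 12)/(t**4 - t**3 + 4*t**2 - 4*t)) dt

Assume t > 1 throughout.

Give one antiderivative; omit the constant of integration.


Step 1. Decompose ∫((-6*t**3 + 6*t**2 - 27*t + 12)/(t**4 - t**3 + 4*t**2 - 4*t)) dt by partial fractions, (-6*t**3 + 6*t**2 - 27*t + 12)/(t**4 - t**3 + 4*t**2 - 4*t) = 3/(t**2 + 4) - 3/(t - 1) - 3/t: now ∫(-3/t) dt + ∫(-3/(t - 1)) dt + ∫(3/(t**2 + 4)) dt.
Step 2. Evaluate the standard form [assuming t > 1]: now -3*log(t - 1) + ∫(-3/t) dt + ∫(3/(t**2 + 4)) dt.
Step 3. Evaluate the standard form [assuming t > 0]: now -3*log(t) - 3*log(t - 1) + ∫(3/(t**2 + 4)) dt.
Step 4. Evaluate the standard form: now -3*log(t) - 3*log(t - 1) + 3*atan(t/2)/2.
Answer: -3*log(t) - 3*log(t - 1) + 3*atan(t/2)/2.


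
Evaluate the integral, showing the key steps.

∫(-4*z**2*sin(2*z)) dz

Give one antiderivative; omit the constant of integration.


Step 1. Integrate ∫(-4*z**2*sin(2*z)) dz by parts with u = z**2, dv = (-4*sin(2*z)) dz, so v = 2*cos(2*z): now 2*z**2*cos(2*z) + ∫(-4*z*cos(2*z)) dz.
Step 2. Integrate ∫(-4*z*cos(2*z)) dz by parts with u = z, dv = (-4*cos(2*z)) dz, so v = -2*sin(2*z): now 2*z**2*cos(2*z) - 2*z*sin(2*z) + ∫(2*sin(2*z)) dz.
Step 3. Evaluate the standard form: now 2*z**2*cos(2*z) - 2*z*sin(2*z) - cos(2*z).
Answer: 2*z**2*cos(2*z) - 2*z*sin(2*z) - cos(2*z).
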